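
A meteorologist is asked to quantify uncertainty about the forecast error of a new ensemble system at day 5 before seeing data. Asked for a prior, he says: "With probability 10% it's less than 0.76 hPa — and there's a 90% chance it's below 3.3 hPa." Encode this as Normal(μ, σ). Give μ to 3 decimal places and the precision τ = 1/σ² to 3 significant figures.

The p-quantile of Normal(μ,σ) is μ + z_p·σ, with z_{0.1} = -1.282 and z_{0.9} = 1.282.
Eliminate σ: μ = (z₂·x₁ − z₁·x₂)/(z₂ − z₁) = (1.282·0.76 − (-1.282)·3.3)/2.563 = 2.030.
Then σ = (x₂ − x₁)/(z₂ − z₁) = (3.3 − 0.76)/2.563 = 0.991.
Precision τ = 1/σ² = 1/0.991² = 1.02.

μ = 2.030, τ = 1.02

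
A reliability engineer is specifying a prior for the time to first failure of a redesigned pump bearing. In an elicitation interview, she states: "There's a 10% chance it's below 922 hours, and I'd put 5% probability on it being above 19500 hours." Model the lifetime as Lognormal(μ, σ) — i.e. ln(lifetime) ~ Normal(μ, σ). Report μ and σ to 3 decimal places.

μ ≈ 8.163, σ ≈ 1.043

If T ~ Lognormal(μ,σ) then ln T ~ Normal(μ,σ), so the p-quantile of ln T is μ + z_p·σ.
ln(922) = 6.827 and ln(19500) = 9.878; z_{0.1} = -1.282, z_{0.95} = 1.645.
σ = (9.878 − 6.827)/(1.645 − (-1.282)) = 1.043.
μ = 6.827 − (-1.282)·1.043 = 8.163.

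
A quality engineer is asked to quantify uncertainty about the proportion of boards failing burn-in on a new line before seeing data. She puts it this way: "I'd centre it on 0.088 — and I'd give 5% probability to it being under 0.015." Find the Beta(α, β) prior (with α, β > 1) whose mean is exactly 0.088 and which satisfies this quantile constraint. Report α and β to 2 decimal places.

α ≈ 1.85, β ≈ 19.13

With mean 0.088 fixed, write α = 0.088s, β = 0.912s where s = α+β.
Need P(θ < 0.015) = 0.05 under Beta(0.088s, 0.912s). Normal approximation: (q−m)/√(m(1−m)/s) ≈ z_{0.05} = -1.64, so s ≈ 0.088·0.912·(-1.64)²/(0.015−0.088)² = 40.7.
At s = 40.7: P(θ<0.015) ≈ 0.007. Adjusting to match 0.05 gives s ≈ 20.98.
So α = 0.088·20.98 ≈ 1.85, β = 0.912·20.98 ≈ 19.13.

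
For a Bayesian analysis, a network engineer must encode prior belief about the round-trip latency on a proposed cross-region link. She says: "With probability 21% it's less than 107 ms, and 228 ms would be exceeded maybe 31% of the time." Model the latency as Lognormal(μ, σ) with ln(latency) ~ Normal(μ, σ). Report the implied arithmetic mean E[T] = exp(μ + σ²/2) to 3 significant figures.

If T ~ Lognormal(μ,σ) then ln T ~ Normal(μ,σ), so the p-quantile of ln T is μ + z_p·σ.
ln(107) = 4.673 and ln(228) = 5.429; z_{0.21} = -0.8064, z_{0.69} = 0.4959.
σ = (5.429 − 4.673)/(0.4959 − (-0.8064)) = 0.581.
μ = 4.673 − (-0.8064)·0.581 = 5.141.
E[T] = exp(μ + σ²/2) = exp(5.141 + 0.1687) = 202 ms.

E[T] ≈ 202 ms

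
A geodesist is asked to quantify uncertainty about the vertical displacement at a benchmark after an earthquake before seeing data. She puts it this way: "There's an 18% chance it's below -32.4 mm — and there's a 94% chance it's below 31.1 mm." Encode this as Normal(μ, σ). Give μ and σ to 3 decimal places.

The p-quantile of Normal(μ,σ) is μ + z_p·σ, with z_{0.18} = -0.9154 and z_{0.94} = 1.555.
Eliminate σ: μ = (z₂·x₁ − z₁·x₂)/(z₂ − z₁) = (1.555·-32.4 − (-0.9154)·31.1)/2.47 = -8.869.
Then σ = (x₂ − x₁)/(z₂ − z₁) = (31.1 − -32.4)/2.47 = 25.707.

μ = -8.869, σ = 25.707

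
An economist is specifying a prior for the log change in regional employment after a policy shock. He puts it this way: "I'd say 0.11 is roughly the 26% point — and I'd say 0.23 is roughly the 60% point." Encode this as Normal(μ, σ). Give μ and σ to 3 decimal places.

μ = 0.196, σ = 0.134

For Normal(μ,σ), the p-quantile is μ + z_p·σ. Here z_{0.26} = -0.6433, z_{0.6} = 0.2533.
So 0.11 = μ − 0.6433σ and 0.23 = μ + 0.2533σ.
Subtracting: σ = (0.23 − 0.11)/(0.2533 − (-0.6433)) = 0.134.
Then μ = 0.11 − (-0.6433)·0.134 = 0.196.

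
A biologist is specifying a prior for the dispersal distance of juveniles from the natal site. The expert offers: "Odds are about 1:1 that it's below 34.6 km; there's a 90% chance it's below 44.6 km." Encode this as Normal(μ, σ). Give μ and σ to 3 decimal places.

μ = 34.600, σ = 7.803

The p-quantile of Normal(μ,σ) is μ + z_p·σ, with z_{0.5} = 0 and z_{0.9} = 1.282.
Eliminate σ: μ = (z₂·x₁ − z₁·x₂)/(z₂ − z₁) = (1.282·34.6 − (0)·44.6)/1.282 = 34.600.
Then σ = (x₂ − x₁)/(z₂ − z₁) = (44.6 − 34.6)/1.282 = 7.803.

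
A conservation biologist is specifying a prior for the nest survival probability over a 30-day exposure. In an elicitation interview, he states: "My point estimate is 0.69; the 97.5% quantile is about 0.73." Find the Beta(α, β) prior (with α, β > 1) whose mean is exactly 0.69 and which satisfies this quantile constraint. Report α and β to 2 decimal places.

α ≈ 340.72, β ≈ 153.08

With mean 0.69 fixed, write α = 0.69s, β = 0.31s where s = α+β.
Need P(θ < 0.73) = 0.975 under Beta(0.69s, 0.31s). Normal approximation: (q−m)/√(m(1−m)/s) ≈ z_{0.975} = 1.96, so s ≈ 0.69·0.31·(1.96)²/(0.73−0.69)² = 513.6.
At s = 513.6: P(θ<0.73) ≈ 0.977. Adjusting to match 0.975 gives s ≈ 493.80.
So α = 0.69·493.80 ≈ 340.72, β = 0.31·493.80 ≈ 153.08.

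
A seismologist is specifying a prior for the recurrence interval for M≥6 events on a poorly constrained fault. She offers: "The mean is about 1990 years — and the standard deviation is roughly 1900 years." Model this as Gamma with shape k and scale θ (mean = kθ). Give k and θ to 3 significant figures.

For Gamma(k, scale θ): mean = kθ, variance = kθ², so CV = 1/√k.
CV = SD/mean = 1900/1990 = 0.9548, hence k = 1/CV² = 1.1.
Then θ = mean/k = 1990/1.1 = 1810.

k ≈ 1.1, θ ≈ 1810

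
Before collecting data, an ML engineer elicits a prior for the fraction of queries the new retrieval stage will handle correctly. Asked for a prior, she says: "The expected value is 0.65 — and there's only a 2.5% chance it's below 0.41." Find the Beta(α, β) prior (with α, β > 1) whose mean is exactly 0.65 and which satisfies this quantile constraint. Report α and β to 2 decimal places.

With mean 0.65 fixed, write α = 0.65s, β = 0.35s where s = α+β.
Need P(θ < 0.41) = 0.025 under Beta(0.65s, 0.35s). Normal approximation: (q−m)/√(m(1−m)/s) ≈ z_{0.025} = -1.96, so s ≈ 0.65·0.35·(-1.96)²/(0.41−0.65)² = 15.2.
At s = 15.2: P(θ<0.41) ≈ 0.028. Adjusting to match 0.025 gives s ≈ 16.09.
So α = 0.65·16.09 ≈ 10.46, β = 0.35·16.09 ≈ 5.63.

α ≈ 10.46, β ≈ 5.63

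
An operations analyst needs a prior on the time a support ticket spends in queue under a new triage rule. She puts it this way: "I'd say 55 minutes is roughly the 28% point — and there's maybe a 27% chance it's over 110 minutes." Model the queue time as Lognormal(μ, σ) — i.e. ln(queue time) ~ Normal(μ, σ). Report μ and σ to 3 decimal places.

If T ~ Lognormal(μ,σ) then ln T ~ Normal(μ,σ), so the p-quantile of ln T is μ + z_p·σ.
ln(55) = 4.007 and ln(110) = 4.7; z_{0.28} = -0.5828, z_{0.73} = 0.6128.
σ = (4.7 − 4.007)/(0.6128 − (-0.5828)) = 0.580.
μ = 4.007 − (-0.5828)·0.580 = 4.345.

μ ≈ 4.345, σ ≈ 0.580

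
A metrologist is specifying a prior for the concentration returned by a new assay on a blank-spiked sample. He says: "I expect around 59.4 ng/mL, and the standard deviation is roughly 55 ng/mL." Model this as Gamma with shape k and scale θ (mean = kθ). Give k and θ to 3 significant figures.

For Gamma(k, scale θ): mean = kθ, variance = kθ², so CV = 1/√k.
CV = SD/mean = 55/59.4 = 0.9259, hence k = 1/CV² = 1.17.
Then θ = mean/k = 59.4/1.17 = 50.9.

k ≈ 1.17, θ ≈ 50.9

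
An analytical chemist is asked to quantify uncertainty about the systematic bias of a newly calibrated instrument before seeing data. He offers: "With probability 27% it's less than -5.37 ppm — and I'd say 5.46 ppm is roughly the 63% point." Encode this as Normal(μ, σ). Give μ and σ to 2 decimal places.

For Normal(μ,σ), the p-quantile is μ + z_p·σ. Here z_{0.27} = -0.6128, z_{0.63} = 0.3319.
So -5.37 = μ − 0.6128σ and 5.46 = μ + 0.3319σ.
Subtracting: σ = (5.46 − -5.37)/(0.3319 − (-0.6128)) = 11.46.
Then μ = -5.37 − (-0.6128)·11.46 = 1.66.

μ = 1.66, σ = 11.46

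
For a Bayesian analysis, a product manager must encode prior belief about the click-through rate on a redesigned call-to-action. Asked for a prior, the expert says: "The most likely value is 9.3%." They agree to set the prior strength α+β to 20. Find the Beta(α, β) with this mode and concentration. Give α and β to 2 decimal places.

For α,β > 1 the Beta mode is (α−1)/(α+β−2). With α+β = 20, the mode is (α−1)/18.
Set (α−1)/18 = 0.093 → α = 1 + 0.093·18 = 2.67.
β = 20 − α = 17.33.

α = 2.67, β = 17.33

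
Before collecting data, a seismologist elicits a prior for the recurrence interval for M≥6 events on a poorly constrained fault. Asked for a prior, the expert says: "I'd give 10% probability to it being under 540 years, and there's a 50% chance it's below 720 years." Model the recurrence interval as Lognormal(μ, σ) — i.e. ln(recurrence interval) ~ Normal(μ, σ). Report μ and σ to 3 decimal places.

μ ≈ 6.579, σ ≈ 0.224

If T ~ Lognormal(μ,σ) then ln T ~ Normal(μ,σ), so the p-quantile of ln T is μ + z_p·σ.
ln(540) = 6.292 and ln(720) = 6.579; z_{0.1} = -1.282, z_{0.5} = 0.
σ = (6.579 − 6.292)/(0 − (-1.282)) = 0.224.
μ = 6.292 − (-1.282)·0.224 = 6.579.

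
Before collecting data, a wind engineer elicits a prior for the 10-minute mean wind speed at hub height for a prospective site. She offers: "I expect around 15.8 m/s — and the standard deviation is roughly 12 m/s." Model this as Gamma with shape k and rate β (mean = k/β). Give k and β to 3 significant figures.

For Gamma(k, rate β): mean = k/β, variance = k/β², so CV = 1/√k.
CV = SD/mean = 12/15.8 = 0.7595, hence k = 1/CV² = 1.73.
Then β = k/mean = 1.73/15.8 = 0.11.

k ≈ 1.73, β ≈ 0.11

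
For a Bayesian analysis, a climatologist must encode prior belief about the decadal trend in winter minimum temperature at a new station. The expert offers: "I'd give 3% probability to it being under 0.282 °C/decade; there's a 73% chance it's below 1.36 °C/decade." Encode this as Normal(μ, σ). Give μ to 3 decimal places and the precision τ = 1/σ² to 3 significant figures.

For Normal(μ,σ), the p-quantile is μ + z_p·σ. Here z_{0.03} = -1.881, z_{0.73} = 0.6128.
So 0.282 = μ − 1.881σ and 1.36 = μ + 0.6128σ.
Subtracting: σ = (1.36 − 0.282)/(0.6128 − (-1.881)) = 0.432.
Then μ = 0.282 − (-1.881)·0.432 = 1.095.
Precision τ = 1/σ² = 1/0.4323² = 5.35.

μ = 1.095, τ = 5.35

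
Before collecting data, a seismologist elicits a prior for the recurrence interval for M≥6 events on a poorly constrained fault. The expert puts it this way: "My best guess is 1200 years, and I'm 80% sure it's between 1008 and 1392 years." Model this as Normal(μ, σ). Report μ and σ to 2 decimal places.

A symmetric 80% interval runs μ ± z·σ with z = 1.282.
Half-width = 192, so σ = 192/1.282 = 149.82.
μ is the stated best guess, 1200.00.

μ = 1200.00, σ = 149.82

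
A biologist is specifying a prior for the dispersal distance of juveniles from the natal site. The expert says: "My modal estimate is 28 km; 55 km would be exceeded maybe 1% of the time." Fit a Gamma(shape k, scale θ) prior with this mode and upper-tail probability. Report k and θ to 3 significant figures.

Gamma(k,θ) with k>1 has mode (k−1)θ, so θ = 28/(k−1).
Need P(X < 55) = 0.99 with θ tied to k this way. Start at k = 2, θ = 28: P(X<55) ≈ 0.584.
Too low — raise k to concentrate. Iterating converges to k ≈ 11.8.
Then θ = 28/(11.8−1) ≈ 2.59.

k ≈ 11.8, θ ≈ 2.59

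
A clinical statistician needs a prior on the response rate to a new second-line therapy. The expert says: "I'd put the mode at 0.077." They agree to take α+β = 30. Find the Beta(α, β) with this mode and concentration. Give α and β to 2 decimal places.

For α,β > 1 the Beta mode is (α−1)/(α+β−2). With α+β = 30, the mode is (α−1)/28.
Set (α−1)/28 = 0.077 → α = 1 + 0.077·28 = 3.16.
β = 30 − α = 26.84.

α = 3.16, β = 26.84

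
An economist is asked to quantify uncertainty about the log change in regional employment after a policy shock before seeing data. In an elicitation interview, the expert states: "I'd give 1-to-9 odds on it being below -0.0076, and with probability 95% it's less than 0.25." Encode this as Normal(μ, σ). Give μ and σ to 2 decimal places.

μ = 0.11, σ = 0.09

The p-quantile of Normal(μ,σ) is μ + z_p·σ, with z_{0.1} = -1.282 and z_{0.95} = 1.645.
Eliminate σ: μ = (z₂·x₁ − z₁·x₂)/(z₂ − z₁) = (1.645·-0.0076 − (-1.282)·0.25)/2.926 = 0.11.
Then σ = (x₂ − x₁)/(z₂ − z₁) = (0.25 − -0.0076)/2.926 = 0.09.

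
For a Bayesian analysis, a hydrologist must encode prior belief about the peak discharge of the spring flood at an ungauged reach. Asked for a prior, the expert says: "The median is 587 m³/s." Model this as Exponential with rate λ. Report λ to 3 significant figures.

λ ≈ 0.00118

Exponential median = ln 2 / λ, so λ = ln 2 / 587.0 = 0.00118.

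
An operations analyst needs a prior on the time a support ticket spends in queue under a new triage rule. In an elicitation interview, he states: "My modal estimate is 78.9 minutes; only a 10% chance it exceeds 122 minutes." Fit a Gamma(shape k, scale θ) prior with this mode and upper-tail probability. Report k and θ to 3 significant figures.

k ≈ 10.8, θ ≈ 8.02

Gamma(k,θ) with k>1 has mode (k−1)θ, so θ = 78.9/(k−1).
Need P(X < 122) = 0.9 with θ tied to k this way. Start at k = 2, θ = 78.9: P(X<122) ≈ 0.458.
Too low — raise k to concentrate. Iterating converges to k ≈ 10.8.
Then θ = 78.9/(10.8−1) ≈ 8.02.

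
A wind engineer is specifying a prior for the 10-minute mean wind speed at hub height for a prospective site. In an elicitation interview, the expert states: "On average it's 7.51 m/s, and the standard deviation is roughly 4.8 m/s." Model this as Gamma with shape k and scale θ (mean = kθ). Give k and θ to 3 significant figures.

For Gamma(k, scale θ): mean = kθ, variance = kθ², so CV = 1/√k.
CV = SD/mean = 4.8/7.51 = 0.6391, hence k = 1/CV² = 2.45.
Then θ = mean/k = 7.51/2.45 = 3.07.

k ≈ 2.45, θ ≈ 3.07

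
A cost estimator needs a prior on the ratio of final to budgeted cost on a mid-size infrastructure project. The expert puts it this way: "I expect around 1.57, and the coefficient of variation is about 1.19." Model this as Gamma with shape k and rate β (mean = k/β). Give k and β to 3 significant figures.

For Gamma(k, rate β): mean = k/β, variance = k/β², so CV = 1/√k.
CV = 1.19, hence k = 1/CV² = 0.706.
Then β = k/mean = 0.706/1.57 = 0.45.

k ≈ 0.706, β ≈ 0.45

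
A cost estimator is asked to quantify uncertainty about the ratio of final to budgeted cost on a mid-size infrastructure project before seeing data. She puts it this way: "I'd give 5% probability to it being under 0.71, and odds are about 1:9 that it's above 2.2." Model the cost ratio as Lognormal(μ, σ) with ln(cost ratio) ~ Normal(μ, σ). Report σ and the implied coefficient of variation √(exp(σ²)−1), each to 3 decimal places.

If T ~ Lognormal(μ,σ) then ln T ~ Normal(μ,σ), so the p-quantile of ln T is μ + z_p·σ.
ln(0.71) = -0.3425 and ln(2.2) = 0.7885; z_{0.05} = -1.645, z_{0.9} = 1.282.
σ = (0.7885 − -0.3425)/(1.282 − (-1.645)) = 0.386.
μ = -0.3425 − (-1.645)·0.386 = 0.293.
CV = √(exp(σ²)−1) = √(exp(0.1494)−1) = 0.401.

σ ≈ 0.386, CV ≈ 0.401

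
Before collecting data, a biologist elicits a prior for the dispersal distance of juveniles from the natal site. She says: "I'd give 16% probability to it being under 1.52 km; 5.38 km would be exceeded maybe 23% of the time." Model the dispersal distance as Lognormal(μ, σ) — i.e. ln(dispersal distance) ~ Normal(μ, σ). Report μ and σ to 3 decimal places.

If T ~ Lognormal(μ,σ) then ln T ~ Normal(μ,σ), so the p-quantile of ln T is μ + z_p·σ.
ln(1.52) = 0.4187 and ln(5.38) = 1.683; z_{0.16} = -0.9945, z_{0.77} = 0.7388.
σ = (1.683 − 0.4187)/(0.7388 − (-0.9945)) = 0.729.
μ = 0.4187 − (-0.9945)·0.729 = 1.144.

μ ≈ 1.144, σ ≈ 0.729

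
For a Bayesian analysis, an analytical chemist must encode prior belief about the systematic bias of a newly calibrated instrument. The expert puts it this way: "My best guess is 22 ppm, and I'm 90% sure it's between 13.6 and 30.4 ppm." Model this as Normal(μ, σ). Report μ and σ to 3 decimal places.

A symmetric 90% interval runs μ ± z·σ with z = 1.645.
Half-width = 8.4, so σ = 8.4/1.645 = 5.107.
μ is the stated best guess, 22.000.

μ = 22.000, σ = 5.107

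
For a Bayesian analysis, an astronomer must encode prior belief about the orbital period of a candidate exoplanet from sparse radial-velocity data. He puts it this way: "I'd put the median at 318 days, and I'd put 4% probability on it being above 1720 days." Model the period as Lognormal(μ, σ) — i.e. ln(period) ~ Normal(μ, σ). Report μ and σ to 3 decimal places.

μ ≈ 5.762, σ ≈ 0.964

If T ~ Lognormal(μ,σ) then ln T ~ Normal(μ,σ), so the p-quantile of ln T is μ + z_p·σ.
ln(318) = 5.762 and ln(1720) = 7.45; z_{0.5} = 0, z_{0.96} = 1.751.
σ = (7.45 − 5.762)/(1.751 − (0)) = 0.964.
μ = 5.762 − (0)·0.964 = 5.762.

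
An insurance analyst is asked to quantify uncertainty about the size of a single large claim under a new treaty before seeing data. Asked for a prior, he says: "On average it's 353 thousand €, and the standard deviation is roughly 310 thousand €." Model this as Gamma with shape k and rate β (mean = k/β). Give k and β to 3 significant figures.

k ≈ 1.3, β ≈ 0.00367

For Gamma(k, rate β): mean = k/β, variance = k/β², so CV = 1/√k.
CV = SD/mean = 310/353 = 0.8782, hence k = 1/CV² = 1.3.
Then β = k/mean = 1.3/353 = 0.00367.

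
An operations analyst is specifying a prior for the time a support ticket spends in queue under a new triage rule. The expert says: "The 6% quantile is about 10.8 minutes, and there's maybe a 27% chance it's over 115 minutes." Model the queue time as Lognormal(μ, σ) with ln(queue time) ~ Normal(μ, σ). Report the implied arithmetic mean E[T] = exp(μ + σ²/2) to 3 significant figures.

E[T] ≈ 107 minutes

If T ~ Lognormal(μ,σ) then ln T ~ Normal(μ,σ), so the p-quantile of ln T is μ + z_p·σ.
ln(10.8) = 2.38 and ln(115) = 4.745; z_{0.06} = -1.555, z_{0.73} = 0.6128.
σ = (4.745 − 2.38)/(0.6128 − (-1.555)) = 1.091.
μ = 2.38 − (-1.555)·1.091 = 4.076.
E[T] = exp(μ + σ²/2) = exp(4.076 + 0.5954) = 107 minutes.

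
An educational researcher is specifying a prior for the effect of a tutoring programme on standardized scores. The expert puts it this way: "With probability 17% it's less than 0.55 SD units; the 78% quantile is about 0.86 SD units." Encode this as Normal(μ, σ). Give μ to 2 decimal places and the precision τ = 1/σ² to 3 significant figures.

The p-quantile of Normal(μ,σ) is μ + z_p·σ, with z_{0.17} = -0.9542 and z_{0.78} = 0.7722.
Eliminate σ: μ = (z₂·x₁ − z₁·x₂)/(z₂ − z₁) = (0.7722·0.55 − (-0.9542)·0.86)/1.726 = 0.72.
Then σ = (x₂ − x₁)/(z₂ − z₁) = (0.86 − 0.55)/1.726 = 0.18.
Precision τ = 1/σ² = 1/0.1796² = 31.

μ = 0.72, τ = 31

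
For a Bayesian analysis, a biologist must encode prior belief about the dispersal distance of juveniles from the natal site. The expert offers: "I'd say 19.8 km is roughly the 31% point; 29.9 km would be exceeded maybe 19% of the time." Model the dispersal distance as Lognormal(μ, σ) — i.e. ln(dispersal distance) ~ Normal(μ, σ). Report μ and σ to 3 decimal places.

μ ≈ 3.134, σ ≈ 0.300

If T ~ Lognormal(μ,σ) then ln T ~ Normal(μ,σ), so the p-quantile of ln T is μ + z_p·σ.
ln(19.8) = 2.986 and ln(29.9) = 3.398; z_{0.31} = -0.4959, z_{0.81} = 0.8779.
σ = (3.398 − 2.986)/(0.8779 − (-0.4959)) = 0.300.
μ = 2.986 − (-0.4959)·0.300 = 3.134.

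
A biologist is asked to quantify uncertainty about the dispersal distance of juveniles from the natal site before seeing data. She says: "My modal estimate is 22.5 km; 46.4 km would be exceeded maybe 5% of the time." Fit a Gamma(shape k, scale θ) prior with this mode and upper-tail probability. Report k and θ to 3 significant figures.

k ≈ 6.28, θ ≈ 4.26

Gamma(k,θ) with k>1 has mode (k−1)θ, so θ = 22.5/(k−1).
Need P(X < 46.4) = 0.95 with θ tied to k this way. Start at k = 2, θ = 22.5: P(X<46.4) ≈ 0.611.
Too low — raise k to concentrate. Iterating converges to k ≈ 6.28.
Then θ = 22.5/(6.28−1) ≈ 4.26.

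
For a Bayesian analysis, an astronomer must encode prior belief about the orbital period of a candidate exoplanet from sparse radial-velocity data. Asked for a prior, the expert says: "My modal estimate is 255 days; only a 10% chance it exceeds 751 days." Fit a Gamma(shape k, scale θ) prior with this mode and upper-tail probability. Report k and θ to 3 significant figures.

Gamma(k,θ) with k>1 has mode (k−1)θ, so θ = 255/(k−1).
Need P(X < 751) = 0.9 with θ tied to k this way. Start at k = 2, θ = 255: P(X<751) ≈ 0.793.
Too low — raise k to concentrate. Iterating converges to k ≈ 2.63.
Then θ = 255/(2.63−1) ≈ 156.

k ≈ 2.63, θ ≈ 156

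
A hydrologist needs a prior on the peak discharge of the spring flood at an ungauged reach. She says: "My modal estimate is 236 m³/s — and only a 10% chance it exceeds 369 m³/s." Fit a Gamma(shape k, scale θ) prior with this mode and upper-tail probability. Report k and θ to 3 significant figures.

Gamma(k,θ) with k>1 has mode (k−1)θ, so θ = 236/(k−1).
Need P(X < 369) = 0.9 with θ tied to k this way. Start at k = 2, θ = 236: P(X<369) ≈ 0.463.
Too low — raise k to concentrate. Iterating converges to k ≈ 10.4.
Then θ = 236/(10.4−1) ≈ 25.2.

k ≈ 10.4, θ ≈ 25.2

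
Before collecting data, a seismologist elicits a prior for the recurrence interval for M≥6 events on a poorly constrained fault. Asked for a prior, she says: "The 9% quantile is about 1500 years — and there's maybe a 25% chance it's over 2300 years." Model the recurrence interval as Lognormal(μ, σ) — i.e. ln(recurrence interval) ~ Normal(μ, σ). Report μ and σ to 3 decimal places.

If T ~ Lognormal(μ,σ) then ln T ~ Normal(μ,σ), so the p-quantile of ln T is μ + z_p·σ.
ln(1500) = 7.313 and ln(2300) = 7.741; z_{0.09} = -1.341, z_{0.75} = 0.6745.
σ = (7.741 − 7.313)/(0.6745 − (-1.341)) = 0.212.
μ = 7.313 − (-1.341)·0.212 = 7.598.

μ ≈ 7.598, σ ≈ 0.212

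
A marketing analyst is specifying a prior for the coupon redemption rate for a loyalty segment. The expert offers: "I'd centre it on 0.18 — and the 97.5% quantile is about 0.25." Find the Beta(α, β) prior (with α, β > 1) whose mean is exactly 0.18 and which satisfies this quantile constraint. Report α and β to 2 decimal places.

With mean 0.18 fixed, write α = 0.18s, β = 0.82s where s = α+β.
Need P(θ < 0.25) = 0.975 under Beta(0.18s, 0.82s). Normal approximation: (q−m)/√(m(1−m)/s) ≈ z_{0.975} = 1.96, so s ≈ 0.18·0.82·(1.96)²/(0.25−0.18)² = 115.7.
At s = 115.7: P(θ<0.25) ≈ 0.968. Adjusting to match 0.975 gives s ≈ 130.77.
So α = 0.18·130.77 ≈ 23.54, β = 0.82·130.77 ≈ 107.23.

α ≈ 23.54, β ≈ 107.23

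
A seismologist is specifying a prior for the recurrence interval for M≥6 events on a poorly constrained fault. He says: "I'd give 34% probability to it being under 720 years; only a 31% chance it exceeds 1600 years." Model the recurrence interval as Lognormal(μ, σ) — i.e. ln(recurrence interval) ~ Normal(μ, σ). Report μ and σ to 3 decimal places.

If T ~ Lognormal(μ,σ) then ln T ~ Normal(μ,σ), so the p-quantile of ln T is μ + z_p·σ.
ln(720) = 6.579 and ln(1600) = 7.378; z_{0.34} = -0.4125, z_{0.69} = 0.4959.
σ = (7.378 − 6.579)/(0.4959 − (-0.4125)) = 0.879.
μ = 6.579 − (-0.4125)·0.879 = 6.942.

μ ≈ 6.942, σ ≈ 0.879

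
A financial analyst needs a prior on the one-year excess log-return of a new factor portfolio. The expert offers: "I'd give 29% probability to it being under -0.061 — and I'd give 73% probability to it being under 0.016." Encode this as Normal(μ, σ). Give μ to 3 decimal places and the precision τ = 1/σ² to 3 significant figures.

μ = -0.024, τ = 229

The p-quantile of Normal(μ,σ) is μ + z_p·σ, with z_{0.29} = -0.5534 and z_{0.73} = 0.6128.
Eliminate σ: μ = (z₂·x₁ − z₁·x₂)/(z₂ − z₁) = (0.6128·-0.061 − (-0.5534)·0.016)/1.166 = -0.024.
Then σ = (x₂ − x₁)/(z₂ − z₁) = (0.016 − -0.061)/1.166 = 0.066.
Precision τ = 1/σ² = 1/0.06603² = 229.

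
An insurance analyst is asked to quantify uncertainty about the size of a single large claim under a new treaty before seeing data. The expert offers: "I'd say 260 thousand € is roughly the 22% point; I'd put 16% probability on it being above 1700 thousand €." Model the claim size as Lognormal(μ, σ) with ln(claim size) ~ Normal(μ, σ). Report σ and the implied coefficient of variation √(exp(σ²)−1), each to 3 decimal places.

If T ~ Lognormal(μ,σ) then ln T ~ Normal(μ,σ), so the p-quantile of ln T is μ + z_p·σ.
ln(260) = 5.561 and ln(1700) = 7.438; z_{0.22} = -0.7722, z_{0.84} = 0.9945.
σ = (7.438 − 5.561)/(0.9945 − (-0.7722)) = 1.063.
μ = 5.561 − (-0.7722)·1.063 = 6.381.
CV = √(exp(σ²)−1) = √(exp(1.1297)−1) = 1.447.

σ ≈ 1.063, CV ≈ 1.447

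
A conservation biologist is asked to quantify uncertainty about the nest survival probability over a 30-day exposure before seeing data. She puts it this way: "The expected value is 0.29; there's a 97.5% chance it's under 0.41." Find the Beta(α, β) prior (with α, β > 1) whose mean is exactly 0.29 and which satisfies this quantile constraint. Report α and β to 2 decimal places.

α ≈ 17.38, β ≈ 42.56

With mean 0.29 fixed, write α = 0.29s, β = 0.71s where s = α+β.
Need P(θ < 0.41) = 0.975 under Beta(0.29s, 0.71s). Normal approximation: (q−m)/√(m(1−m)/s) ≈ z_{0.975} = 1.96, so s ≈ 0.29·0.71·(1.96)²/(0.41−0.29)² = 54.9.
At s = 54.9: P(θ<0.41) ≈ 0.970. Adjusting to match 0.975 gives s ≈ 59.95.
So α = 0.29·59.95 ≈ 17.38, β = 0.71·59.95 ≈ 42.56.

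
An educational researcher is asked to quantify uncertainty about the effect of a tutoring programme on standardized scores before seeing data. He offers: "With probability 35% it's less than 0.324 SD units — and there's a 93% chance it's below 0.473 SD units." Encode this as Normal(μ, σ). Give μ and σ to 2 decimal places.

The p-quantile of Normal(μ,σ) is μ + z_p·σ, with z_{0.35} = -0.3853 and z_{0.93} = 1.476.
Eliminate σ: μ = (z₂·x₁ − z₁·x₂)/(z₂ − z₁) = (1.476·0.324 − (-0.3853)·0.473)/1.861 = 0.35.
Then σ = (x₂ − x₁)/(z₂ − z₁) = (0.473 − 0.324)/1.861 = 0.08.

μ = 0.35, σ = 0.08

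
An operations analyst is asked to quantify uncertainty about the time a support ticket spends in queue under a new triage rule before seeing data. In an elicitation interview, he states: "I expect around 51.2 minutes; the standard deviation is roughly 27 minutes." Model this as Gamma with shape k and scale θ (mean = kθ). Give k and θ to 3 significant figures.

For Gamma(k, scale θ): mean = kθ, variance = kθ², so CV = 1/√k.
CV = SD/mean = 27/51.2 = 0.5273, hence k = 1/CV² = 3.6.
Then θ = mean/k = 51.2/3.6 = 14.2.

k ≈ 3.6, θ ≈ 14.2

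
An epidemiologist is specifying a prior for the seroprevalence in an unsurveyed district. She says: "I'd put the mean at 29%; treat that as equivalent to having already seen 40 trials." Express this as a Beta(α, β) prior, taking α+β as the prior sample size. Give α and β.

Under the effective-sample-size interpretation, Beta(α, β) has prior mean α/(α+β) and prior sample size α+β.
So α+β = 40 and α/(α+β) = 0.29, giving α = 0.29·40 = 11.6 and β = 40 − 11.6 = 28.4.

α = 11.6, β = 28.4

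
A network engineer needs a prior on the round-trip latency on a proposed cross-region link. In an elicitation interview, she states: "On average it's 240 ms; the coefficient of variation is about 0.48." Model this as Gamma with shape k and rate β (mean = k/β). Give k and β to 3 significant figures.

For Gamma(k, rate β): mean = k/β, variance = k/β², so CV = 1/√k.
CV = 0.48, hence k = 1/CV² = 4.34.
Then β = k/mean = 4.34/240 = 0.0181.

k ≈ 4.34, β ≈ 0.0181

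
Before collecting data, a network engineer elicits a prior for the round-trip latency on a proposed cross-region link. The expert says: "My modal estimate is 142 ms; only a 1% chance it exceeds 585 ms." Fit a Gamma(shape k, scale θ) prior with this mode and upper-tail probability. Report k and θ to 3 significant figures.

k ≈ 3.07, θ ≈ 68.7

Gamma(k,θ) with k>1 has mode (k−1)θ, so θ = 142/(k−1).
Need P(X < 585) = 0.99 with θ tied to k this way. Start at k = 2, θ = 142: P(X<585) ≈ 0.917.
Too low — raise k to concentrate. Iterating converges to k ≈ 3.07.
Then θ = 142/(3.07−1) ≈ 68.7.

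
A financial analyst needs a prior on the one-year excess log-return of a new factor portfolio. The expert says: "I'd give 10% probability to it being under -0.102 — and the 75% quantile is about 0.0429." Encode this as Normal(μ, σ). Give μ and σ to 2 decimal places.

The p-quantile of Normal(μ,σ) is μ + z_p·σ, with z_{0.1} = -1.282 and z_{0.75} = 0.6745.
Eliminate σ: μ = (z₂·x₁ − z₁·x₂)/(z₂ − z₁) = (0.6745·-0.102 − (-1.282)·0.0429)/1.956 = -0.01.
Then σ = (x₂ − x₁)/(z₂ − z₁) = (0.0429 − -0.102)/1.956 = 0.07.

μ = -0.01, σ = 0.07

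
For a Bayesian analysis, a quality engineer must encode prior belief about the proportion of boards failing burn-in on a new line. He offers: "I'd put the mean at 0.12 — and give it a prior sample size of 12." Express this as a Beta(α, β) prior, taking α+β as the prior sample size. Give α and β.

α = 1.44, β = 10.56

Under the effective-sample-size interpretation, Beta(α, β) has prior mean α/(α+β) and prior sample size α+β.
So α+β = 12 and α/(α+β) = 0.12, giving α = 0.12·12 = 1.44 and β = 12 − 1.44 = 10.56.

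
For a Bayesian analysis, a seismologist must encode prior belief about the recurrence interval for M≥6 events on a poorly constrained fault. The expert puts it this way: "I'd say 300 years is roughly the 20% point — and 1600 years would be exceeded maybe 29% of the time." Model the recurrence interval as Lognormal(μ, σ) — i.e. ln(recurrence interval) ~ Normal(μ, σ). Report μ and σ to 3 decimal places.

μ ≈ 6.714, σ ≈ 1.200

If T ~ Lognormal(μ,σ) then ln T ~ Normal(μ,σ), so the p-quantile of ln T is μ + z_p·σ.
ln(300) = 5.704 and ln(1600) = 7.378; z_{0.2} = -0.8416, z_{0.71} = 0.5534.
σ = (7.378 − 5.704)/(0.5534 − (-0.8416)) = 1.200.
μ = 5.704 − (-0.8416)·1.200 = 6.714.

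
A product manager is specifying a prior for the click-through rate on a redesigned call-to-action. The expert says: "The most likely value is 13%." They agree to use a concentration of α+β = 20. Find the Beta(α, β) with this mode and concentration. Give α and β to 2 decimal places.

For α,β > 1 the Beta mode is (α−1)/(α+β−2). With α+β = 20, the mode is (α−1)/18.
Set (α−1)/18 = 0.13 → α = 1 + 0.13·18 = 3.34.
β = 20 − α = 16.66.

α = 3.34, β = 16.66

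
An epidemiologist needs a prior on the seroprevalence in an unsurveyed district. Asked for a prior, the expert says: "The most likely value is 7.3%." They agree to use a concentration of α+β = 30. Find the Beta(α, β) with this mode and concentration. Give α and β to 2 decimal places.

α = 3.04, β = 26.96

For α,β > 1 the Beta mode is (α−1)/(α+β−2). With α+β = 30, the mode is (α−1)/28.
Set (α−1)/28 = 0.073 → α = 1 + 0.073·28 = 3.04.
β = 30 − α = 26.96.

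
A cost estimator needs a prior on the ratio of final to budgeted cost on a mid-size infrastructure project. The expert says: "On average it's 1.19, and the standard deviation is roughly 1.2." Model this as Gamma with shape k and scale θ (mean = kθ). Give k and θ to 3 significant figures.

For Gamma(k, scale θ): mean = kθ, variance = kθ², so CV = 1/√k.
CV = SD/mean = 1.2/1.19 = 1.008, hence k = 1/CV² = 0.983.
Then θ = mean/k = 1.19/0.983 = 1.21.

k ≈ 0.983, θ ≈ 1.21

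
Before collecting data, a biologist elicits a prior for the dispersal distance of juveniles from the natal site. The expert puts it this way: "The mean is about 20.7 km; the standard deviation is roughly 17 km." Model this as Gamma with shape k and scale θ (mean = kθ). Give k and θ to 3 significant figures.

For Gamma(k, scale θ): mean = kθ, variance = kθ², so CV = 1/√k.
CV = SD/mean = 17/20.7 = 0.8213, hence k = 1/CV² = 1.48.
Then θ = mean/k = 20.7/1.48 = 14.

k ≈ 1.48, θ ≈ 14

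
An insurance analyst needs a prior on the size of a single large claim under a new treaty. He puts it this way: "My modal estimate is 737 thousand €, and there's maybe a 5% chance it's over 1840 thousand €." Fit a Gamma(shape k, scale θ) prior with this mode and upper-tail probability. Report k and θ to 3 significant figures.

k ≈ 4.24, θ ≈ 227

Gamma(k,θ) with k>1 has mode (k−1)θ, so θ = 737/(k−1).
Need P(X < 1840) = 0.95 with θ tied to k this way. Start at k = 2, θ = 737: P(X<1840) ≈ 0.712.
Too low — raise k to concentrate. Iterating converges to k ≈ 4.24.
Then θ = 737/(4.24−1) ≈ 227.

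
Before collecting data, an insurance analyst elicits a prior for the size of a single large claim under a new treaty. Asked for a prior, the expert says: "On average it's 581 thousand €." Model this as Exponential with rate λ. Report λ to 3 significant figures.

Exponential mean = 1/λ, so λ = 1/581.0 = 0.00172.

λ ≈ 0.00172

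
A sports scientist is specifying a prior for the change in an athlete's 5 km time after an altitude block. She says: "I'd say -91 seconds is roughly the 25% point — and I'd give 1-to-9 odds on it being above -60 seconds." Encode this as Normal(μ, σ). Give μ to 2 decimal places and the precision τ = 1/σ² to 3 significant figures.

For Normal(μ,σ), the p-quantile is μ + z_p·σ. Here z_{0.25} = -0.6745, z_{0.9} = 1.282.
So -91 = μ − 0.6745σ and -60 = μ + 1.282σ.
Subtracting: σ = (-60 − -91)/(1.282 − (-0.6745)) = 15.85.
Then μ = -91 − (-0.6745)·15.85 = -80.31.
Precision τ = 1/σ² = 1/15.85² = 0.00398.

μ = -80.31, τ = 0.00398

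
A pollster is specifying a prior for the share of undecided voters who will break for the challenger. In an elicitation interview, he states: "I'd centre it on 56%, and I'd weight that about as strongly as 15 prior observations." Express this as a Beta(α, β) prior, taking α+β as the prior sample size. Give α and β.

α = 8.4, β = 6.6

Under the effective-sample-size interpretation, Beta(α, β) has prior mean α/(α+β) and prior sample size α+β.
So α+β = 15 and α/(α+β) = 0.56, giving α = 0.56·15 = 8.4 and β = 15 − 8.4 = 6.6.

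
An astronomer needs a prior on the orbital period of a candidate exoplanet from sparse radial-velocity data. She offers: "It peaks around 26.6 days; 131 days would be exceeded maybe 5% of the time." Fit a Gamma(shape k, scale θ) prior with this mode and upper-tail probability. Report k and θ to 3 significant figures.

k ≈ 1.95, θ ≈ 28.1

Gamma(k,θ) with k>1 has mode (k−1)θ, so θ = 26.6/(k−1).
Need P(X < 131) = 0.95 with θ tied to k this way. Start at k = 2, θ = 26.6: P(X<131) ≈ 0.957.
Too high — lower k to spread out. Iterating converges to k ≈ 1.95.
Then θ = 26.6/(1.95−1) ≈ 28.1.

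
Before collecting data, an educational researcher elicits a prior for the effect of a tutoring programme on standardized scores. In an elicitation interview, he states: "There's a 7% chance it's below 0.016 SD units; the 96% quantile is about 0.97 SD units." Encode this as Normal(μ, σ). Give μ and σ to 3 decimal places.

For Normal(μ,σ), the p-quantile is μ + z_p·σ. Here z_{0.07} = -1.476, z_{0.96} = 1.751.
So 0.016 = μ − 1.476σ and 0.97 = μ + 1.751σ.
Subtracting: σ = (0.97 − 0.016)/(1.751 − (-1.476)) = 0.296.
Then μ = 0.016 − (-1.476)·0.296 = 0.452.

μ = 0.452, σ = 0.296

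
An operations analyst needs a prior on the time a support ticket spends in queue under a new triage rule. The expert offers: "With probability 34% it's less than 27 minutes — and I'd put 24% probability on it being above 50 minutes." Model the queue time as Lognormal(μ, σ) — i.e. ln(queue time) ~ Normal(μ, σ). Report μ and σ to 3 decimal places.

μ ≈ 3.523, σ ≈ 0.551

If T ~ Lognormal(μ,σ) then ln T ~ Normal(μ,σ), so the p-quantile of ln T is μ + z_p·σ.
ln(27) = 3.296 and ln(50) = 3.912; z_{0.34} = -0.4125, z_{0.76} = 0.7063.
σ = (3.912 − 3.296)/(0.7063 − (-0.4125)) = 0.551.
μ = 3.296 − (-0.4125)·0.551 = 3.523.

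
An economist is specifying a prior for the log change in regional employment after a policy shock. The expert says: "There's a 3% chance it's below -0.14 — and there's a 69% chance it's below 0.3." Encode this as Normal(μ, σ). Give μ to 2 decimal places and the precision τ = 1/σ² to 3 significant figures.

The p-quantile of Normal(μ,σ) is μ + z_p·σ, with z_{0.03} = -1.881 and z_{0.69} = 0.4959.
Eliminate σ: μ = (z₂·x₁ − z₁·x₂)/(z₂ − z₁) = (0.4959·-0.14 − (-1.881)·0.3)/2.377 = 0.21.
Then σ = (x₂ − x₁)/(z₂ − z₁) = (0.3 − -0.14)/2.377 = 0.19.
Precision τ = 1/σ² = 1/0.1851² = 29.2.

μ = 0.21, τ = 29.2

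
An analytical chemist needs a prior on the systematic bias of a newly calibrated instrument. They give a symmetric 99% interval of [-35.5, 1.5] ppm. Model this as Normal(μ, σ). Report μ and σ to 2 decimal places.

A symmetric 99% interval runs μ ± z·σ with z = 2.576.
Half-width = 18.5, so σ = 18.5/2.576 = 7.18.
μ is the interval midpoint, -17.00.

μ = -17.00, σ = 7.18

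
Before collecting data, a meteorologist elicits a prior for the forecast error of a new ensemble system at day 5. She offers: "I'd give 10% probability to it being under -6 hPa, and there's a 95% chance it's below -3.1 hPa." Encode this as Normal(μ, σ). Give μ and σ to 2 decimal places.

μ = -4.73, σ = 0.99

The p-quantile of Normal(μ,σ) is μ + z_p·σ, with z_{0.1} = -1.282 and z_{0.95} = 1.645.
Eliminate σ: μ = (z₂·x₁ − z₁·x₂)/(z₂ − z₁) = (1.645·-6 − (-1.282)·-3.1)/2.926 = -4.73.
Then σ = (x₂ − x₁)/(z₂ − z₁) = (-3.1 − -6)/2.926 = 0.99.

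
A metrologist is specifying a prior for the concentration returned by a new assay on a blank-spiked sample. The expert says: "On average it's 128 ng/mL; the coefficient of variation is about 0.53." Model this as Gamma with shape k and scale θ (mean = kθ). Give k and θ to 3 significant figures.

For Gamma(k, scale θ): mean = kθ, variance = kθ², so CV = 1/√k.
CV = 0.53, hence k = 1/CV² = 3.56.
Then θ = mean/k = 128/3.56 = 36.

k ≈ 3.56, θ ≈ 36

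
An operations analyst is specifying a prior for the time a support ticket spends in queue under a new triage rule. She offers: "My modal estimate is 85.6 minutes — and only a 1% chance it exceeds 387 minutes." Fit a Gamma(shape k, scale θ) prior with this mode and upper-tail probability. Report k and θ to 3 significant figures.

Gamma(k,θ) with k>1 has mode (k−1)θ, so θ = 85.6/(k−1).
Need P(X < 387) = 0.99 with θ tied to k this way. Start at k = 2, θ = 85.6: P(X<387) ≈ 0.940.
Too low — raise k to concentrate. Iterating converges to k ≈ 2.77.
Then θ = 85.6/(2.77−1) ≈ 48.3.

k ≈ 2.77, θ ≈ 48.3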